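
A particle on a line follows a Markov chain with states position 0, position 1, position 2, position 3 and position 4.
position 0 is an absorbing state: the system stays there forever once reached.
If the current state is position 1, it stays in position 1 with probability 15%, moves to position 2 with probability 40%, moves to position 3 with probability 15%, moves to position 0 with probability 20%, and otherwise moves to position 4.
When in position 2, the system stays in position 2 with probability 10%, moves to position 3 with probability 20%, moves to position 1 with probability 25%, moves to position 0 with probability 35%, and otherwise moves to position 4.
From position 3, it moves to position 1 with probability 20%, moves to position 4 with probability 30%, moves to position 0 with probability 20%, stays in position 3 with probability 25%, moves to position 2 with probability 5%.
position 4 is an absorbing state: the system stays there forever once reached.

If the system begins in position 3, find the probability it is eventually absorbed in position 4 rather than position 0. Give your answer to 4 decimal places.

0.5187

Let h(s) be the probability of absorption at position 4 starting from transient state s. Then h(position 4) = 1 and h(position 0) = 0. By first-step analysis:
h(position 1) = 0.2·0 + 0.15·h(position 1) + 0.4·h(position 2) + 0.15·h(position 3) + 0.1·1
h(position 2) = 0.35·0 + 0.25·h(position 1) + 0.1·h(position 2) + 0.2·h(position 3) + 0.1·1
h(position 3) = 0.2·0 + 0.2·h(position 1) + 0.05·h(position 2) + 0.25·h(position 3) + 0.3·1
Solving: h(position 1) = 0.3632, h(position 2) = 0.3273, h(position 3) = 0.5187.
Starting from position 3, the probability is 0.5187.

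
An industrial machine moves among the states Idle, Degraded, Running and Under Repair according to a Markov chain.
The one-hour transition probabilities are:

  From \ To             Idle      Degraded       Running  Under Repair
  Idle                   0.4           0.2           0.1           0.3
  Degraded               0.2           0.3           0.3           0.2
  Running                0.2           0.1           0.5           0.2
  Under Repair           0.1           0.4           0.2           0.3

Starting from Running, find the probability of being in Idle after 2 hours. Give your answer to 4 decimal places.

0.2200

Propagate the distribution vector 2 hours from Running.
After 0 hours: (0.0000, 0.0000, 1.0000, 0.0000)
After 1 hour: (0.2000, 0.1000, 0.5000, 0.2000)
After 2 hours: (0.2200, 0.2000, 0.3400, 0.2400)
P(in Idle after 2 hours) = 0.2200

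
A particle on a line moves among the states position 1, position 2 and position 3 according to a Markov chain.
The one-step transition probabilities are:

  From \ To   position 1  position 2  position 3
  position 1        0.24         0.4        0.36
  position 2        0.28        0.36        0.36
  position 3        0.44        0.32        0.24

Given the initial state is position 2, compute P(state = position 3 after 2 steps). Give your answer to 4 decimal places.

0.3168

Sum over the intermediate state after 1 step:
P = P(position 2→position 1)·P(position 1→position 3) + P(position 2→position 2)·P(position 2→position 3) + P(position 2→position 3)·P(position 3→position 3)
  = 0.28×0.36 + 0.36×0.36 + 0.36×0.24
  = 0.1008 + 0.1296 + 0.0864 = 0.3168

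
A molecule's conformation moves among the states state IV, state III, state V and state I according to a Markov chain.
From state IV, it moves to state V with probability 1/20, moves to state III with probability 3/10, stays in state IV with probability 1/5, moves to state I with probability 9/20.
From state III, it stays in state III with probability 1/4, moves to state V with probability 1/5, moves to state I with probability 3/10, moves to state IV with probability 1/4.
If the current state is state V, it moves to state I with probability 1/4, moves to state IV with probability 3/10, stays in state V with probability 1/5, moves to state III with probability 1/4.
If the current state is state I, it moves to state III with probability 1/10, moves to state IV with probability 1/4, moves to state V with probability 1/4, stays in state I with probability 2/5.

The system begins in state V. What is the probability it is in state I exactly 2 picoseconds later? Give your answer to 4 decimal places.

0.3600

Propagate the distribution vector 2 picoseconds from state V.
After 0 picoseconds: (0.0000, 0.0000, 1.0000, 0.0000)
After 1 picosecond: (0.3000, 0.2500, 0.2000, 0.2500)
After 2 picoseconds: (0.2450, 0.2275, 0.1675, 0.3600)
P(in state I after 2 picoseconds) = 0.3600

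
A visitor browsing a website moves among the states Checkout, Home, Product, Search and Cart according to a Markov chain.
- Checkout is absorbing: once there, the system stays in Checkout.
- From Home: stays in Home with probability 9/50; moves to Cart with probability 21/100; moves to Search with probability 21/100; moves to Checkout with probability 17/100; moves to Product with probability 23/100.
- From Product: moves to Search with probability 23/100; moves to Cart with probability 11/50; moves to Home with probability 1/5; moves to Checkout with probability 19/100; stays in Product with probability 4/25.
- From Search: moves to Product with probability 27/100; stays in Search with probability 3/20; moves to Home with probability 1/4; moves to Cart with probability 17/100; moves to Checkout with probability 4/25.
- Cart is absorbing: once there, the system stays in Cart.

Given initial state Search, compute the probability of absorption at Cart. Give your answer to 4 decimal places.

Let h(s) be the probability of absorption at Cart starting from transient state s. Then h(Cart) = 1 and h(Checkout) = 0. By first-step analysis:
h(Home) = 0.17·0 + 0.18·h(Home) + 0.23·h(Product) + 0.21·h(Search) + 0.21·1
h(Product) = 0.19·0 + 0.2·h(Home) + 0.16·h(Product) + 0.23·h(Search) + 0.22·1
h(Search) = 0.16·0 + 0.25·h(Home) + 0.27·h(Product) + 0.15·h(Search) + 0.17·1
Solving: h(Home) = 0.5421, h(Product) = 0.5360, h(Search) = 0.5297.
Starting from Search, the probability is 0.5297.

0.5297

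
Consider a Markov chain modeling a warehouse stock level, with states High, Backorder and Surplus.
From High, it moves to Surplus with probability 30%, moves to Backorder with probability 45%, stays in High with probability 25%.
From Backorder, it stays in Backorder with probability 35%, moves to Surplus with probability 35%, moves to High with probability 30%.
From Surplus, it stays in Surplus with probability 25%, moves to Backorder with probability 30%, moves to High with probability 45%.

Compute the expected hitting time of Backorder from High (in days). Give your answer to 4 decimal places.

2.4561

Let t(s) be the expected number of days to first reach Backorder from state s, with t(Backorder) = 0. Conditioning on the first day:
t(High) = 1 + 0.25·t(High) + 0.3·t(Surplus)
t(Surplus) = 1 + 0.45·t(High) + 0.25·t(Surplus)
Solving: t(High) = 2.4561, t(Surplus) = 2.8070.
Expected days from High to Backorder: 2.4561.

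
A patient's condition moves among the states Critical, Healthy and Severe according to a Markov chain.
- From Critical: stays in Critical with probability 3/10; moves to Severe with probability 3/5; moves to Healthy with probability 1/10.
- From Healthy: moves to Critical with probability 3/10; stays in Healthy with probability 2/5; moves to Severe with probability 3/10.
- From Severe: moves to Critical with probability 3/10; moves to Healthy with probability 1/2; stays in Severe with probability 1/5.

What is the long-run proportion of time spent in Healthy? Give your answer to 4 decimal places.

0.3455

Let the stationary distribution be π with π = πP and π_1 + π_2 + π_3 = 1.
π_1 = 0.3·π_1 + 0.3·π_2 + 0.3·π_3
π_2 = 0.1·π_1 + 0.4·π_2 + 0.5·π_3
Solving with the normalization constraint gives π = (0.3000, 0.3455, 0.3545).
So the stationary probability of Healthy is 0.3455.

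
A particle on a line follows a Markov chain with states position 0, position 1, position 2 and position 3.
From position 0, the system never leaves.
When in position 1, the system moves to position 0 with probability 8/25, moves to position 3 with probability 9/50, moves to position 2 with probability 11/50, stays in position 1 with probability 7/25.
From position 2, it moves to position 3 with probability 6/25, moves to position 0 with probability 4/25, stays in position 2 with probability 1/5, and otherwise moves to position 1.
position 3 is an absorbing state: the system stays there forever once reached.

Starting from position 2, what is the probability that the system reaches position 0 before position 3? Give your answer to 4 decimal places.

Let h(s) be the probability of absorption at position 0 starting from transient state s. Then h(position 0) = 1 and h(position 3) = 0. By first-step analysis:
h(position 1) = 0.32·1 + 0.28·h(position 1) + 0.22·h(position 2) + 0.18·0
h(position 2) = 0.16·1 + 0.4·h(position 1) + 0.2·h(position 2) + 0.24·0
Solving: h(position 1) = 0.5967, h(position 2) = 0.4984.
Starting from position 2, the probability is 0.4984.

0.4984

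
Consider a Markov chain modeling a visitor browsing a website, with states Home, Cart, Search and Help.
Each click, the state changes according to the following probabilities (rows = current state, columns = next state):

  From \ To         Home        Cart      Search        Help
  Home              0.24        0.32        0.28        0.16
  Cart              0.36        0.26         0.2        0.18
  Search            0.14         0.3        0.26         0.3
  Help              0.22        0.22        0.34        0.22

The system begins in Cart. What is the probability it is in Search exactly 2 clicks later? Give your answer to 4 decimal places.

Propagate the distribution vector 2 clicks from Cart.
After 0 clicks: (0.0000, 1.0000, 0.0000, 0.0000)
After 1 click: (0.3600, 0.2600, 0.2000, 0.1800)
After 2 clicks: (0.2476, 0.2824, 0.2660, 0.2040)
P(in Search after 2 clicks) = 0.2660

0.2660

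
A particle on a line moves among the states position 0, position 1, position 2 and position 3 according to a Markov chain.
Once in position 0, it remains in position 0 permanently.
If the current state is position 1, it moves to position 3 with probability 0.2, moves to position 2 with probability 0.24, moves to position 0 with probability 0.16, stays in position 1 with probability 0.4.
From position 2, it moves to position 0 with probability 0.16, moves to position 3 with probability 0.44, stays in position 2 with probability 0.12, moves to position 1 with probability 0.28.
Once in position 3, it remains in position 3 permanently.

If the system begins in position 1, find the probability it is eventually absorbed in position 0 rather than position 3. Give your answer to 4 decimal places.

Let h(s) be the probability of absorption at position 0 starting from transient state s. Then h(position 0) = 1 and h(position 3) = 0. By first-step analysis:
h(position 1) = 0.16·1 + 0.4·h(position 1) + 0.24·h(position 2) + 0.2·0
h(position 2) = 0.16·1 + 0.28·h(position 1) + 0.12·h(position 2) + 0.44·0
Solving: h(position 1) = 0.3889, h(position 2) = 0.3056.
Starting from position 1, the probability is 0.3889.

0.3889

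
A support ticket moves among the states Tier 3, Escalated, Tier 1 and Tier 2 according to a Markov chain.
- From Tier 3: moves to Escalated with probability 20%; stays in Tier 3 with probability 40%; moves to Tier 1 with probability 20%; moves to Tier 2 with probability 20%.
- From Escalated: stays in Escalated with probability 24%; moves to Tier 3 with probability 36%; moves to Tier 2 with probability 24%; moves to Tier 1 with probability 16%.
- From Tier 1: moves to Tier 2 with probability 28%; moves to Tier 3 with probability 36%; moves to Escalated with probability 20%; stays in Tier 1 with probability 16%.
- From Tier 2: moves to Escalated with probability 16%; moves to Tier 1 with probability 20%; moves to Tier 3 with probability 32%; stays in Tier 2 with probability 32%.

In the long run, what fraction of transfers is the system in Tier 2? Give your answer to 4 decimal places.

0.2531

Let the stationary distribution be π with π = πP and π_1 + π_2 + π_3 + π_4 = 1.
π_1 = 0.4·π_1 + 0.36·π_2 + 0.36·π_3 + 0.32·π_4
π_2 = 0.2·π_1 + 0.24·π_2 + 0.2·π_3 + 0.16·π_4
π_3 = 0.2·π_1 + 0.16·π_2 + 0.16·π_3 + 0.2·π_4
Solving with the normalization constraint gives π = (0.3645, 0.1978, 0.1847, 0.2531).
So the stationary probability of Tier 2 is 0.2531.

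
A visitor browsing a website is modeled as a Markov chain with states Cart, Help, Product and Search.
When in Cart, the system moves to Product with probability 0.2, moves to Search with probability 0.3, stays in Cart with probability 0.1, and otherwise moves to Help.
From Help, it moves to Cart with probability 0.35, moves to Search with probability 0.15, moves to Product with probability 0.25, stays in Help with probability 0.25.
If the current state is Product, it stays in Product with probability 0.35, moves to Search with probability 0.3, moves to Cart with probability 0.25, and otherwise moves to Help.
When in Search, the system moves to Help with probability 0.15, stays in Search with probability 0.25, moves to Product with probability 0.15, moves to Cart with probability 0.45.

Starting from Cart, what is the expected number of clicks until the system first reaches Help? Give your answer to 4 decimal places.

3.8019

Let t(s) be the expected number of clicks to first reach Help from state s, with t(Help) = 0. Conditioning on the first click:
t(Cart) = 1 + 0.1·t(Cart) + 0.2·t(Product) + 0.3·t(Search)
t(Product) = 1 + 0.25·t(Cart) + 0.35·t(Product) + 0.3·t(Search)
t(Search) = 1 + 0.45·t(Cart) + 0.15·t(Product) + 0.25·t(Search)
Solving: t(Cart) = 3.8019, t(Product) = 5.1438, t(Search) = 4.6432.
Expected clicks from Cart to Help: 3.8019.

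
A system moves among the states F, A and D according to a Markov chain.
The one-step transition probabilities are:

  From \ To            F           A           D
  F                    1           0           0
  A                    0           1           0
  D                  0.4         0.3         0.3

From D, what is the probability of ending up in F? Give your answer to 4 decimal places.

0.5714

Let h(s) be the probability of absorption at F starting from transient state s. Then h(F) = 1 and h(A) = 0. By first-step analysis:
h(D) = 0.4·1 + 0.3·0 + 0.3·h(D)
Solving: h(D) = 0.5714.
Starting from D, the probability is 0.5714.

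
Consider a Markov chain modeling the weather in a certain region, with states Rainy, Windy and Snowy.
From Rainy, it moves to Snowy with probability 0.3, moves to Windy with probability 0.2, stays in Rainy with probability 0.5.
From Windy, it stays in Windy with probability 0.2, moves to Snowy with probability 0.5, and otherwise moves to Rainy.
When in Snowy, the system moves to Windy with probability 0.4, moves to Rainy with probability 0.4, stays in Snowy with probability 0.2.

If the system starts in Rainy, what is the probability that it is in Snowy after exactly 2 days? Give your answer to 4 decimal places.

Sum over the intermediate state after 1 day:
P = P(Rainy→Rainy)·P(Rainy→Snowy) + P(Rainy→Windy)·P(Windy→Snowy) + P(Rainy→Snowy)·P(Snowy→Snowy)
  = 0.5×0.3 + 0.2×0.5 + 0.3×0.2
  = 0.1500 + 0.1000 + 0.0600 = 0.3100

0.3100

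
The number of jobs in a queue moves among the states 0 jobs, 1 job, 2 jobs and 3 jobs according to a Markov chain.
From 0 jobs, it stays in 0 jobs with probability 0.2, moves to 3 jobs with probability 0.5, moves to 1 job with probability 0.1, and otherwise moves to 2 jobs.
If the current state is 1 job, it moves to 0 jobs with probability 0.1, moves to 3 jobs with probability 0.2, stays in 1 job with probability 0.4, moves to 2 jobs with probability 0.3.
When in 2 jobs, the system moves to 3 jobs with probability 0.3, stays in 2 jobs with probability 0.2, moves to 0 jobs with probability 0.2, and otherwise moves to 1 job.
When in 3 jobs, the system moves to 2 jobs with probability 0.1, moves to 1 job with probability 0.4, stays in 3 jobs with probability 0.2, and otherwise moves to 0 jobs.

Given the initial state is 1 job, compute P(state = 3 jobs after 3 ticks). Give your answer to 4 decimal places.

0.2760

Propagate the distribution vector 3 ticks from 1 job.
After 0 ticks: (0.0000, 1.0000, 0.0000, 0.0000)
After 1 tick: (0.1000, 0.4000, 0.3000, 0.2000)
After 2 ticks: (0.1800, 0.3400, 0.2200, 0.2600)
After 3 ticks: (0.1920, 0.3240, 0.2080, 0.2760)
P(in 3 jobs after 3 ticks) = 0.2760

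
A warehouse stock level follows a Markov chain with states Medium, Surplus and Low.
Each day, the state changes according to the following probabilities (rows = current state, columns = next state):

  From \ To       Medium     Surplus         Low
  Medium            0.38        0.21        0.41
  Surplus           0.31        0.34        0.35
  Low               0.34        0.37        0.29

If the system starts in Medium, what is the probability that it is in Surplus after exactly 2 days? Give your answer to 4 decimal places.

Sum over the intermediate state after 1 day:
P = P(Medium→Medium)·P(Medium→Surplus) + P(Medium→Surplus)·P(Surplus→Surplus) + P(Medium→Low)·P(Low→Surplus)
  = 0.38×0.21 + 0.21×0.34 + 0.41×0.37
  = 0.0798 + 0.0714 + 0.1517 = 0.3029

0.3029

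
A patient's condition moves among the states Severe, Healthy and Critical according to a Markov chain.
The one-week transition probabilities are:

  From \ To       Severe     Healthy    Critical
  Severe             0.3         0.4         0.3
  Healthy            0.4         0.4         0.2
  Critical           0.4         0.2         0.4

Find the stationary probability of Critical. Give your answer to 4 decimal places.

0.2955

Let the stationary distribution be π with π = πP and π_1 + π_2 + π_3 = 1.
π_1 = 0.3·π_1 + 0.4·π_2 + 0.4·π_3
π_2 = 0.4·π_1 + 0.4·π_2 + 0.2·π_3
Solving with the normalization constraint gives π = (0.3636, 0.3409, 0.2955).
So the stationary probability of Critical is 0.2955.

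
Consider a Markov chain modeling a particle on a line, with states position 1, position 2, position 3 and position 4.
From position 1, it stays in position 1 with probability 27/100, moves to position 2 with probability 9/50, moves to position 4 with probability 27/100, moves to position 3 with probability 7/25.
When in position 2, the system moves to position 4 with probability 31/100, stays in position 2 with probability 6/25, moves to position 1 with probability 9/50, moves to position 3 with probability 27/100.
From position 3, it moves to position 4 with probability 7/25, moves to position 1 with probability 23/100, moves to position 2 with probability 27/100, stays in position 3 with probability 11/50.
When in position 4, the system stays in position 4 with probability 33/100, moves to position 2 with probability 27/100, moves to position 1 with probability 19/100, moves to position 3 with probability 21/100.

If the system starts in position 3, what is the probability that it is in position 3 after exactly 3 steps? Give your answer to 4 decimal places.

0.2419

Propagate the distribution vector 3 steps from position 3.
After 0 steps: (0.0000, 0.0000, 1.0000, 0.0000)
After 1 step: (0.2300, 0.2700, 0.2200, 0.2800)
After 2 steps: (0.2145, 0.2412, 0.2445, 0.2998)
After 3 steps: (0.2145, 0.2435, 0.2419, 0.3001)
P(in position 3 after 3 steps) = 0.2419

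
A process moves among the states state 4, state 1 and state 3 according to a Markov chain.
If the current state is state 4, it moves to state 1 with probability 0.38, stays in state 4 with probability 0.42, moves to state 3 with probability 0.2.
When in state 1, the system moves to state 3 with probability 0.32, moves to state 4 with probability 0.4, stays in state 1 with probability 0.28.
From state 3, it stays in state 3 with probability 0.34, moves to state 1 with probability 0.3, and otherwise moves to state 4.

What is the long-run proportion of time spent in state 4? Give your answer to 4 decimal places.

0.3968

Let the stationary distribution be π with π = πP and π_1 + π_2 + π_3 = 1.
π_1 = 0.42·π_1 + 0.4·π_2 + 0.36·π_3
π_2 = 0.38·π_1 + 0.28·π_2 + 0.3·π_3
Solving with the normalization constraint gives π = (0.3968, 0.3252, 0.2779).
So the stationary probability of state 4 is 0.3968.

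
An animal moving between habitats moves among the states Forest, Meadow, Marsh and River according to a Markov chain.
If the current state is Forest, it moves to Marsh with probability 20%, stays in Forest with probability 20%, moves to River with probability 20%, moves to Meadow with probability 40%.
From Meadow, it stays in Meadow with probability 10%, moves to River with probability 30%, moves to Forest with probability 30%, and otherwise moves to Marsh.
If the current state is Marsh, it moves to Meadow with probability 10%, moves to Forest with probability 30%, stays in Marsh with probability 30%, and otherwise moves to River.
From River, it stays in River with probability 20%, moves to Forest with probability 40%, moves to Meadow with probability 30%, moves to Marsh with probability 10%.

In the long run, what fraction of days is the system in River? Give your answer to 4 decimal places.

0.2459

Let the stationary distribution be π with π = πP and π_1 + π_2 + π_3 + π_4 = 1.
π_1 = 0.2·π_1 + 0.3·π_2 + 0.3·π_3 + 0.4·π_4
π_2 = 0.4·π_1 + 0.1·π_2 + 0.1·π_3 + 0.3·π_4
π_3 = 0.2·π_1 + 0.3·π_2 + 0.3·π_3 + 0.1·π_4
Solving with the normalization constraint gives π = (0.2951, 0.2377, 0.2213, 0.2459).
So the stationary probability of River is 0.2459.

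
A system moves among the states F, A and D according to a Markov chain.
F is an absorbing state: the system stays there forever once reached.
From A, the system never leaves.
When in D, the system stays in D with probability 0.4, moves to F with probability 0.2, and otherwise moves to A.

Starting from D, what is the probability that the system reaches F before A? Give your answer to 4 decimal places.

Let h(s) be the probability of absorption at F starting from transient state s. Then h(F) = 1 and h(A) = 0. By first-step analysis:
h(D) = 0.2·1 + 0.4·0 + 0.4·h(D)
Solving: h(D) = 0.3333.
Starting from D, the probability is 0.3333.

0.3333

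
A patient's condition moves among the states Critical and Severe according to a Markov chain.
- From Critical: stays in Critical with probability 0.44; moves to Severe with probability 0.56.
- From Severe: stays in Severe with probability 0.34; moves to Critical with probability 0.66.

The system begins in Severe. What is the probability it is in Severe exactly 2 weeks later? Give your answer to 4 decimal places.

0.4852

Sum over the intermediate state after 1 week:
P = P(Severe→Critical)·P(Critical→Severe) + P(Severe→Severe)·P(Severe→Severe)
  = 0.66×0.56 + 0.34×0.34
  = 0.3696 + 0.1156 = 0.4852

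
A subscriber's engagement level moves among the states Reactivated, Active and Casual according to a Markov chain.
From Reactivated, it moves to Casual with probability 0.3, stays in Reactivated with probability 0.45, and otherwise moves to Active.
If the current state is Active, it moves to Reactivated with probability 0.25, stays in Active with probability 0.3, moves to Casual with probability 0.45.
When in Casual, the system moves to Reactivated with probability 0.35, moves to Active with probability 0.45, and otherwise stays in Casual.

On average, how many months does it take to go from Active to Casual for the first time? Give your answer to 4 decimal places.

Let t(s) be the expected number of months to first reach Casual from state s, with t(Casual) = 0. Conditioning on the first month:
t(Reactivated) = 1 + 0.45·t(Reactivated) + 0.25·t(Active)
t(Active) = 1 + 0.25·t(Reactivated) + 0.3·t(Active)
Solving: t(Reactivated) = 2.9457, t(Active) = 2.4806.
Expected months from Active to Casual: 2.4806.

2.4806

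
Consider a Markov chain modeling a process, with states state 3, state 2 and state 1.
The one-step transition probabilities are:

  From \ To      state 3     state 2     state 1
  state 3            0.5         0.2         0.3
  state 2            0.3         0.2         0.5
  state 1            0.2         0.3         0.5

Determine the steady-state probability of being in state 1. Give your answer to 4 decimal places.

0.4359

Let the stationary distribution be π with π = πP and π_1 + π_2 + π_3 = 1.
π_1 = 0.5·π_1 + 0.3·π_2 + 0.2·π_3
π_2 = 0.2·π_1 + 0.2·π_2 + 0.3·π_3
Solving with the normalization constraint gives π = (0.3205, 0.2436, 0.4359).
So the stationary probability of state 1 is 0.4359.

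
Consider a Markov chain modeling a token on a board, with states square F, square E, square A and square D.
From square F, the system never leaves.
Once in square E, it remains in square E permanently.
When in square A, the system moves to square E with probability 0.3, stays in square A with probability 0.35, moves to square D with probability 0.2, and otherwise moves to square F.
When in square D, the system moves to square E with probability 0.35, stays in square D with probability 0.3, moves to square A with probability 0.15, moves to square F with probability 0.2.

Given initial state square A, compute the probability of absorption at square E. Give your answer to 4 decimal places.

Let h(s) be the probability of absorption at square E starting from transient state s. Then h(square E) = 1 and h(square F) = 0. By first-step analysis:
h(square A) = 0.15·0 + 0.3·1 + 0.35·h(square A) + 0.2·h(square D)
h(square D) = 0.2·0 + 0.35·1 + 0.15·h(square A) + 0.3·h(square D)
Solving: h(square A) = 0.6588, h(square D) = 0.6412.
Starting from square A, the probability is 0.6588.

0.6588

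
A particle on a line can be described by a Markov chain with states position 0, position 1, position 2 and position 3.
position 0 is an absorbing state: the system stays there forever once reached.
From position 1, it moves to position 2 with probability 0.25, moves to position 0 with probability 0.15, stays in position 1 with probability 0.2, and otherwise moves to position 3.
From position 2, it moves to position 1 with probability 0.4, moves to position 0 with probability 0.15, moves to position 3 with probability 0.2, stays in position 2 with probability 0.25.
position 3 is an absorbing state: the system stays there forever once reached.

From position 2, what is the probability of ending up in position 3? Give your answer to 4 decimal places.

0.6400

Let h(s) be the probability of absorption at position 3 starting from transient state s. Then h(position 3) = 1 and h(position 0) = 0. By first-step analysis:
h(position 1) = 0.15·0 + 0.2·h(position 1) + 0.25·h(position 2) + 0.4·1
h(position 2) = 0.15·0 + 0.4·h(position 1) + 0.25·h(position 2) + 0.2·1
Solving: h(position 1) = 0.7000, h(position 2) = 0.6400.
Starting from position 2, the probability is 0.6400.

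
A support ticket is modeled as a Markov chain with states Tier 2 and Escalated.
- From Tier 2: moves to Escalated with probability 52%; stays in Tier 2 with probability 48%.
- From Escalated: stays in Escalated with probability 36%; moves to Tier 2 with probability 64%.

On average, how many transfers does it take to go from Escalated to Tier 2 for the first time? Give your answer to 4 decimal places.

1.5625

Let t(s) be the expected number of transfers to first reach Tier 2 from state s, with t(Tier 2) = 0. Conditioning on the first transfer:
t(Escalated) = 1 + 0.36·t(Escalated)
Solving: t(Escalated) = 1.5625.
Expected transfers from Escalated to Tier 2: 1.5625.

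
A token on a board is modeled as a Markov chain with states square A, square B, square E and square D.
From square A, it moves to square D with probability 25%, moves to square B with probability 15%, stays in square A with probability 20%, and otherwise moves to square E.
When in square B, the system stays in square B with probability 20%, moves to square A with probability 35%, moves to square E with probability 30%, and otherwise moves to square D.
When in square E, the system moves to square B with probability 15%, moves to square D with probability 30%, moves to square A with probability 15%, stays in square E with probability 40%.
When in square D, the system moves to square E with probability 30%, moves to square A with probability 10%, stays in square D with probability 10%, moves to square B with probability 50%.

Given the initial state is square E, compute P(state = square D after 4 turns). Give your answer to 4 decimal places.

0.2125

Propagate the distribution vector 4 turns from square E.
After 0 turns: (0.0000, 0.0000, 1.0000, 0.0000)
After 1 turn: (0.1500, 0.1500, 0.4000, 0.3000)
After 2 turns: (0.1725, 0.2625, 0.3550, 0.2100)
After 3 turns: (0.2006, 0.2366, 0.3528, 0.2100)
After 4 turns: (0.1969, 0.2353, 0.3553, 0.2125)
P(in square D after 4 turns) = 0.2125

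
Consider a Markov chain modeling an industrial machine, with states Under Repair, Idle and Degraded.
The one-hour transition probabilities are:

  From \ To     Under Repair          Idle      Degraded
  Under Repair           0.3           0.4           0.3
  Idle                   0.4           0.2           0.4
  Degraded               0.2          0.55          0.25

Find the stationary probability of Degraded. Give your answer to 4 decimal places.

0.3213

Let the stationary distribution be π with π = πP and π_1 + π_2 + π_3 = 1.
π_1 = 0.3·π_1 + 0.4·π_2 + 0.2·π_3
π_2 = 0.4·π_1 + 0.2·π_2 + 0.55·π_3
Solving with the normalization constraint gives π = (0.3052, 0.3735, 0.3213).
So the stationary probability of Degraded is 0.3213.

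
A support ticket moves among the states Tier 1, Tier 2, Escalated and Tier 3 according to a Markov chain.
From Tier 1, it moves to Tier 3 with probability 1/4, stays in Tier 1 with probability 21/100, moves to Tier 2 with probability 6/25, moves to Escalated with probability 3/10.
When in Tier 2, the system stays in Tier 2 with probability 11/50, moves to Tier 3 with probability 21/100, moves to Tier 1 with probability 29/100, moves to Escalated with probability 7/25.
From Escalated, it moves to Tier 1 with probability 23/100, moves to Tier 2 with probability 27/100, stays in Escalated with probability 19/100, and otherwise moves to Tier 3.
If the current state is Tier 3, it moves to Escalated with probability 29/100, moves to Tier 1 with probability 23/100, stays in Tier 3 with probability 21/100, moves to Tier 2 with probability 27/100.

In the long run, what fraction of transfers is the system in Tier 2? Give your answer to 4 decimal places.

0.2503

Let the stationary distribution be π with π = πP and π_1 + π_2 + π_3 + π_4 = 1.
π_1 = 0.21·π_1 + 0.29·π_2 + 0.23·π_3 + 0.23·π_4
π_2 = 0.24·π_1 + 0.22·π_2 + 0.27·π_3 + 0.27·π_4
π_3 = 0.3·π_1 + 0.28·π_2 + 0.19·π_3 + 0.29·π_4
Solving with the normalization constraint gives π = (0.2402, 0.2503, 0.2635, 0.2460).
So the stationary probability of Tier 2 is 0.2503.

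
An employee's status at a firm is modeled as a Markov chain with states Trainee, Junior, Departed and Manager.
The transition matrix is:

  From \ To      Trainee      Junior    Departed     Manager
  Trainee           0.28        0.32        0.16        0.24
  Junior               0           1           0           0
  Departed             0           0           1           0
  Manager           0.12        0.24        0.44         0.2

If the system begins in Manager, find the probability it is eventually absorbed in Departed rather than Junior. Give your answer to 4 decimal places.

Let h(s) be the probability of absorption at Departed starting from transient state s. Then h(Departed) = 1 and h(Junior) = 0. By first-step analysis:
h(Trainee) = 0.28·h(Trainee) + 0.32·0 + 0.16·1 + 0.24·h(Manager)
h(Manager) = 0.12·h(Trainee) + 0.24·0 + 0.44·1 + 0.2·h(Manager)
Solving: h(Trainee) = 0.4269, h(Manager) = 0.6140.
Starting from Manager, the probability is 0.6140.

0.6140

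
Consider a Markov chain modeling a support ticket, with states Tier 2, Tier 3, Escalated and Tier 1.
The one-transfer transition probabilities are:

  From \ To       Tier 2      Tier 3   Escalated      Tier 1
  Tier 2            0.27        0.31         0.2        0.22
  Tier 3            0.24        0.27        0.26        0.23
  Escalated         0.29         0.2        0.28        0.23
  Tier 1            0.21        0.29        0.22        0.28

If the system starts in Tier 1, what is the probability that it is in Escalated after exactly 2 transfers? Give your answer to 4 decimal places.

Propagate the distribution vector 2 transfers from Tier 1.
After 0 transfers: (0.0000, 0.0000, 0.0000, 1.0000)
After 1 transfer: (0.2100, 0.2900, 0.2200, 0.2800)
After 2 transfers: (0.2489, 0.2686, 0.2406, 0.2419)
P(in Escalated after 2 transfers) = 0.2406

0.2406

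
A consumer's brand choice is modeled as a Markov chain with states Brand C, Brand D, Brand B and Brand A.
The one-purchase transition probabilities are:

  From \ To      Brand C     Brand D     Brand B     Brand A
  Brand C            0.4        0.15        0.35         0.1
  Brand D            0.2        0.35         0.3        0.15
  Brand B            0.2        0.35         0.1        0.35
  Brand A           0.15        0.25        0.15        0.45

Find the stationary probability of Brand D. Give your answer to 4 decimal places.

Let the stationary distribution be π with π = πP and π_1 + π_2 + π_3 + π_4 = 1.
π_1 = 0.4·π_1 + 0.2·π_2 + 0.2·π_3 + 0.15·π_4
π_2 = 0.15·π_1 + 0.35·π_2 + 0.35·π_3 + 0.25·π_4
π_3 = 0.35·π_1 + 0.3·π_2 + 0.1·π_3 + 0.15·π_4
Solving with the normalization constraint gives π = (0.2336, 0.2770, 0.2269, 0.2624).
So the stationary probability of Brand D is 0.2770.

0.2770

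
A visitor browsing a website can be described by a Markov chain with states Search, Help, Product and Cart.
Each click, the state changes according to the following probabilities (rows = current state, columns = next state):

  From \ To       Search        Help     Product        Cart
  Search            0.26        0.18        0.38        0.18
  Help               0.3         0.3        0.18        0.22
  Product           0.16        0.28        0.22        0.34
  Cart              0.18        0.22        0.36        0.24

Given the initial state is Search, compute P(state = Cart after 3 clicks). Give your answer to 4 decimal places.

Propagate the distribution vector 3 clicks from Search.
After 0 clicks: (1.0000, 0.0000, 0.0000, 0.0000)
After 1 click: (0.2600, 0.1800, 0.3800, 0.1800)
After 2 clicks: (0.2148, 0.2468, 0.2796, 0.2588)
After 3 clicks: (0.2212, 0.2479, 0.2807, 0.2501)
P(in Cart after 3 clicks) = 0.2501

0.2501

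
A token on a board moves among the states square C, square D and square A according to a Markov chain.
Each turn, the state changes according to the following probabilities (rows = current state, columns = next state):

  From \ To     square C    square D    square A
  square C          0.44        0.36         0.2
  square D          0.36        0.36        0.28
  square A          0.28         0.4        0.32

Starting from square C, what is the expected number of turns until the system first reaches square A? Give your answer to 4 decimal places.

Let t(s) be the expected number of turns to first reach square A from state s, with t(square A) = 0. Conditioning on the first turn:
t(square C) = 1 + 0.44·t(square C) + 0.36·t(square D)
t(square D) = 1 + 0.36·t(square C) + 0.36·t(square D)
Solving: t(square C) = 4.3706, t(square D) = 4.0210.
Expected turns from square C to square A: 4.3706.

4.3706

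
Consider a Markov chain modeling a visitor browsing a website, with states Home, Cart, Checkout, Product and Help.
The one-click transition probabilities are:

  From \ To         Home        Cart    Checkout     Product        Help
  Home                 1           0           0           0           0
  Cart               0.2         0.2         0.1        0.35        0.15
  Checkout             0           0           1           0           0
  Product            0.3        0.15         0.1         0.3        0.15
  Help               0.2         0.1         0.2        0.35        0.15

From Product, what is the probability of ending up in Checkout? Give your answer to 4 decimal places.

Let h(s) be the probability of absorption at Checkout starting from transient state s. Then h(Checkout) = 1 and h(Home) = 0. By first-step analysis:
h(Cart) = 0.2·0 + 0.2·h(Cart) + 0.1·1 + 0.35·h(Product) + 0.15·h(Help)
h(Product) = 0.3·0 + 0.15·h(Cart) + 0.1·1 + 0.3·h(Product) + 0.15·h(Help)
h(Help) = 0.2·0 + 0.1·h(Cart) + 0.2·1 + 0.35·h(Product) + 0.15·h(Help)
Solving: h(Cart) = 0.3301, h(Product) = 0.2987, h(Help) = 0.3971.
Starting from Product, the probability is 0.2987.

0.2987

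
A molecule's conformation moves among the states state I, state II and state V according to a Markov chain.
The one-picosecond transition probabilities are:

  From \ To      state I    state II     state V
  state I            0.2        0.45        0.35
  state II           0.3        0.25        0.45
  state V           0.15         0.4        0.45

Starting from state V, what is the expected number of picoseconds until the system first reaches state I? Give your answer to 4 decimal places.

4.9462

Let t(s) be the expected number of picoseconds to first reach state I from state s, with t(state I) = 0. Conditioning on the first picosecond:
t(state II) = 1 + 0.25·t(state II) + 0.45·t(state V)
t(state V) = 1 + 0.4·t(state II) + 0.45·t(state V)
Solving: t(state II) = 4.3011, t(state V) = 4.9462.
Expected picoseconds from state V to state I: 4.9462.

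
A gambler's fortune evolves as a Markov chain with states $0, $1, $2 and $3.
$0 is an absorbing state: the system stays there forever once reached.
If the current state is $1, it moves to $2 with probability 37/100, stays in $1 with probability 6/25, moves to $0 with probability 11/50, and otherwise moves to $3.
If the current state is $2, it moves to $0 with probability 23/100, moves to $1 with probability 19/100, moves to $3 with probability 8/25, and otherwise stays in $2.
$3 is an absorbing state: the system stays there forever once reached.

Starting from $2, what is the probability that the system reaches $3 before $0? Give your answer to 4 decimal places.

0.5598

Let h(s) be the probability of absorption at $3 starting from transient state s. Then h($3) = 1 and h($0) = 0. By first-step analysis:
h($1) = 0.22·0 + 0.24·h($1) + 0.37·h($2) + 0.17·1
h($2) = 0.23·0 + 0.19·h($1) + 0.26·h($2) + 0.32·1
Solving: h($1) = 0.4962, h($2) = 0.5598.
Starting from $2, the probability is 0.5598.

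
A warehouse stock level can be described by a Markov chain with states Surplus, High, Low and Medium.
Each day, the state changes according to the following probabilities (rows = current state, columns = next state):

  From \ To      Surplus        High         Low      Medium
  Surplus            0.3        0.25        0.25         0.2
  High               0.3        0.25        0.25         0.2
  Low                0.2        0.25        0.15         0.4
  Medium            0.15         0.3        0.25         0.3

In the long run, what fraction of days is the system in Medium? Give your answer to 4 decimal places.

Let the stationary distribution be π with π = πP and π_1 + π_2 + π_3 + π_4 = 1.
π_1 = 0.3·π_1 + 0.3·π_2 + 0.2·π_3 + 0.15·π_4
π_2 = 0.25·π_1 + 0.25·π_2 + 0.25·π_3 + 0.3·π_4
π_3 = 0.25·π_1 + 0.25·π_2 + 0.15·π_3 + 0.25·π_4
Solving with the normalization constraint gives π = (0.2364, 0.2636, 0.2273, 0.2727).
So the stationary probability of Medium is 0.2727.

0.2727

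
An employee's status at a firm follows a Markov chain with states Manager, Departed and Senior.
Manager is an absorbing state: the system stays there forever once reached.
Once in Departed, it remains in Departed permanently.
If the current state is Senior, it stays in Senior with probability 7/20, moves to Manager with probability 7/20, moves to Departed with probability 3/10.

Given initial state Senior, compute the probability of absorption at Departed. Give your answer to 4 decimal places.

0.4615

Let h(s) be the probability of absorption at Departed starting from transient state s. Then h(Departed) = 1 and h(Manager) = 0. By first-step analysis:
h(Senior) = 0.35·0 + 0.3·1 + 0.35·h(Senior)
Solving: h(Senior) = 0.4615.
Starting from Senior, the probability is 0.4615.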